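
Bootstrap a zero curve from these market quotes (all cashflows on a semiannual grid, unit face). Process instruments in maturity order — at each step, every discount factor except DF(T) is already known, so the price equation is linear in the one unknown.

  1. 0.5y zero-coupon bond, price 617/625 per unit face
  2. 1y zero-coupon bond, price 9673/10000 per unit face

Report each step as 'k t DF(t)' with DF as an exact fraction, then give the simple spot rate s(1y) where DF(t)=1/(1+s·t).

1 1/2 617/625
2 1 9673/10000
s(1y) = (1/(9673/10000) − 1)/(1) = 327/9673 ≈ 3.3805%

step 1 [0.5y] zero: DF = P = 617/625 ≈ 0.987200
step 2 [1y] zero: DF = P = 9673/10000 ≈ 0.967300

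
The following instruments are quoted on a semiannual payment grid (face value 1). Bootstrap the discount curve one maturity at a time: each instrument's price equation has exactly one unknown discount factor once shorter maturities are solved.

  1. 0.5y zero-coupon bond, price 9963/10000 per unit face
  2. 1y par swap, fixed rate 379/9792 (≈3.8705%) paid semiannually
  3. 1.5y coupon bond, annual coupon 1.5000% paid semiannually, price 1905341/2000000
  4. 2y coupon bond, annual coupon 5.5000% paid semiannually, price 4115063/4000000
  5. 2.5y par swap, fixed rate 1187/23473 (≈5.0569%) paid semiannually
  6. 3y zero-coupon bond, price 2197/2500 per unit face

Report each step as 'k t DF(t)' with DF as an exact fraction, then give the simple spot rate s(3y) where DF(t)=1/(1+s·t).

1 1/2 9963/10000
2 1 9621/10000
3 3/2 931/1000
4 2 9239/10000
5 5/2 8813/10000
6 3 2197/2500
s(3y) = (1/(2197/2500) − 1)/(3) = 101/2197 ≈ 4.5972%

step 1 [0.5y] zero: DF = P = 9963/10000 ≈ 0.996300
step 2 [1y] swap r/2=379/19584: DF=(1 − 379/19584·(0.996300))/(1+379/19584) = 9621/10000 ≈ 0.962100
step 3 [1.5y] bond c/2=3/400: DF=(1905341/2000000 − 3/400·(0.996300+0.962100))/(1+3/400) = 931/1000 ≈ 0.931000
step 4 [2y] bond c/2=11/400: DF=(4115063/4000000 − 11/400·(0.996300+0.962100+0.931000))/(1+11/400) = 9239/10000 ≈ 0.923900
step 5 [2.5y] swap r/2=1187/46946: DF=(1 − 1187/46946·(0.996300+0.962100+0.931000+0.923900))/(1+1187/46946) = 8813/10000 ≈ 0.881300
step 6 [3y] zero: DF = P = 2197/2500 ≈ 0.878800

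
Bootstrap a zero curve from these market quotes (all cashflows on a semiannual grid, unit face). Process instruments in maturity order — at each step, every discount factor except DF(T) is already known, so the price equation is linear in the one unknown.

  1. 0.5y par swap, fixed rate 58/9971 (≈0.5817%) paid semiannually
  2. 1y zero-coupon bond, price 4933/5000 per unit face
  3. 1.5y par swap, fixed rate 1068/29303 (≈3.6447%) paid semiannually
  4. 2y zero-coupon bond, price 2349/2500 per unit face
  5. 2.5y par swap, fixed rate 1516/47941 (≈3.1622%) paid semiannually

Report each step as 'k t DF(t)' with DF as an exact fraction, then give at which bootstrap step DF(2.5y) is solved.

1 1/2 9971/10000
2 1 4933/5000
3 3/2 4733/5000
4 2 2349/2500
5 5/2 4621/5000
DF(2.5y) is solved at step 5

step 1 [0.5y] swap r/2=29/9971: DF=(1 − 29/9971·(0))/(1+29/9971) = 9971/10000 ≈ 0.997100
step 2 [1y] zero: DF = P = 4933/5000 ≈ 0.986600
step 3 [1.5y] swap r/2=534/29303: DF=(1 − 534/29303·(0.997100+0.986600))/(1+534/29303) = 4733/5000 ≈ 0.946600
step 4 [2y] zero: DF = P = 2349/2500 ≈ 0.939600
step 5 [2.5y] swap r/2=758/47941: DF=(1 − 758/47941·(0.997100+0.986600+0.946600+0.939600))/(1+758/47941) = 4621/5000 ≈ 0.924200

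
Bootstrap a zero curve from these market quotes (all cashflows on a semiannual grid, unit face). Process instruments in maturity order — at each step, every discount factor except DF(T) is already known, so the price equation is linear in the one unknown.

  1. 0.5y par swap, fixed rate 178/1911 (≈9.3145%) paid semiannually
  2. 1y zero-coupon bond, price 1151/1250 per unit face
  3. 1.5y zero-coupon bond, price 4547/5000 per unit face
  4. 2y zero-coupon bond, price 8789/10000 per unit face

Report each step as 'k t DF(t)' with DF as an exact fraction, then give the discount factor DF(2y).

step 1 [0.5y] swap r/2=89/1911: DF=(1 − 89/1911·(0))/(1+89/1911) = 1911/2000 ≈ 0.955500
step 2 [1y] zero: DF = P = 1151/1250 ≈ 0.920800
step 3 [1.5y] zero: DF = P = 4547/5000 ≈ 0.909400
step 4 [2y] zero: DF = P = 8789/10000 ≈ 0.878900

1 1/2 1911/2000
2 1 1151/1250
3 3/2 4547/5000
4 2 8789/10000
DF(2y) = 8789/10000 ≈ 0.878900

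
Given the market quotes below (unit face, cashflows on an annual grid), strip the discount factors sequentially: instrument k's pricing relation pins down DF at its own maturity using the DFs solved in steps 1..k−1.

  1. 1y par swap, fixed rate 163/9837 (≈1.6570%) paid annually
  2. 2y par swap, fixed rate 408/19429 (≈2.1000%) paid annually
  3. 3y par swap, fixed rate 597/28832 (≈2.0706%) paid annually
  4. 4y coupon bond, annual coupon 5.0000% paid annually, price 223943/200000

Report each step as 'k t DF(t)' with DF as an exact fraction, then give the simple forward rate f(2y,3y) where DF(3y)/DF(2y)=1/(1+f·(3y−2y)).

step 1 [1y] swap r/1=163/9837: DF=(1 − 163/9837·(0))/(1+163/9837) = 9837/10000 ≈ 0.983700
step 2 [2y] swap r/1=408/19429: DF=(1 − 408/19429·(0.983700))/(1+408/19429) = 1199/1250 ≈ 0.959200
step 3 [3y] swap r/1=597/28832: DF=(1 − 597/28832·(0.983700+0.959200))/(1+597/28832) = 9403/10000 ≈ 0.940300
step 4 [4y] bond c/1=1/20: DF=(223943/200000 − 1/20·(0.983700+0.959200+0.940300))/(1+1/20) = 9291/10000 ≈ 0.929100

1 1 9837/10000
2 2 1199/1250
3 3 9403/10000
4 4 9291/10000
f(2y,3y) = ((1199/1250)/(9403/10000) − 1)/(1) = 189/9403 ≈ 2.0100%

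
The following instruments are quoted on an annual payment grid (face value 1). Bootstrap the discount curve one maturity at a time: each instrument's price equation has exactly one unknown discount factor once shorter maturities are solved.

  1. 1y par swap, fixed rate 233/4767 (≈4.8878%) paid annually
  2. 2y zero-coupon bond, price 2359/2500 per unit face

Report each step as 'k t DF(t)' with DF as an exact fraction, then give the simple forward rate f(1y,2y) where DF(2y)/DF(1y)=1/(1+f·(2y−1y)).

step 1 [1y] swap r/1=233/4767: DF=(1 − 233/4767·(0))/(1+233/4767) = 4767/5000 ≈ 0.953400
step 2 [2y] zero: DF = P = 2359/2500 ≈ 0.943600

1 1 4767/5000
2 2 2359/2500
f(1y,2y) = ((4767/5000)/(2359/2500) − 1)/(1) = 7/674 ≈ 1.0386%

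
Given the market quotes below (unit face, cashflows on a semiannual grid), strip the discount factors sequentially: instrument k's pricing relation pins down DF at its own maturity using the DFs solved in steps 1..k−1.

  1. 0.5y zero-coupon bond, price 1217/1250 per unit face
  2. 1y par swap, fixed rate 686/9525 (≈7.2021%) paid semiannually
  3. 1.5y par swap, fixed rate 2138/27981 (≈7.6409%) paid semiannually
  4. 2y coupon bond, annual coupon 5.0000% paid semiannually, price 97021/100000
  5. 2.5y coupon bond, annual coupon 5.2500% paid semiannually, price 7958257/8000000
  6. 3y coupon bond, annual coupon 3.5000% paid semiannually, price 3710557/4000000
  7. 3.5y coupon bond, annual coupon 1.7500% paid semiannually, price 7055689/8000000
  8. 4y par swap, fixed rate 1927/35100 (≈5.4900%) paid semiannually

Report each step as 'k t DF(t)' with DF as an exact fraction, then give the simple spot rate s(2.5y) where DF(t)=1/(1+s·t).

1 1/2 1217/1250
2 1 4657/5000
3 3/2 8931/10000
4 2 8783/10000
5 5/2 8753/10000
6 3 4167/5000
7 7/2 2069/2500
8 4 8073/10000
s(2.5y) = (1/(8753/10000) − 1)/(5/2) = 2494/43765 ≈ 5.6986%

step 1 [0.5y] zero: DF = P = 1217/1250 ≈ 0.973600
step 2 [1y] swap r/2=343/9525: DF=(1 − 343/9525·(0.973600))/(1+343/9525) = 4657/5000 ≈ 0.931400
step 3 [1.5y] swap r/2=1069/27981: DF=(1 − 1069/27981·(0.973600+0.931400))/(1+1069/27981) = 8931/10000 ≈ 0.893100
step 4 [2y] bond c/2=1/40: DF=(97021/100000 − 1/40·(0.973600+0.931400+0.893100))/(1+1/40) = 8783/10000 ≈ 0.878300
step 5 [2.5y] bond c/2=21/800: DF=(7958257/8000000 − 21/800·(0.973600+0.931400+0.893100+0.878300))/(1+21/800) = 8753/10000 ≈ 0.875300
step 6 [3y] bond c/2=7/400: DF=(3710557/4000000 − 7/400·(0.973600+0.931400+0.893100+0.878300+0.875300))/(1+7/400) = 4167/5000 ≈ 0.833400
step 7 [3.5y] bond c/2=7/800: DF=(7055689/8000000 − 7/800·(0.973600+0.931400+0.893100+0.878300+0.875300+0.833400))/(1+7/800) = 2069/2500 ≈ 0.827600
step 8 [4y] swap r/2=1927/70200: DF=(1 − 1927/70200·(0.973600+0.931400+0.893100+0.878300+0.875300+0.833400+0.827600))/(1+1927/70200) = 8073/10000 ≈ 0.807300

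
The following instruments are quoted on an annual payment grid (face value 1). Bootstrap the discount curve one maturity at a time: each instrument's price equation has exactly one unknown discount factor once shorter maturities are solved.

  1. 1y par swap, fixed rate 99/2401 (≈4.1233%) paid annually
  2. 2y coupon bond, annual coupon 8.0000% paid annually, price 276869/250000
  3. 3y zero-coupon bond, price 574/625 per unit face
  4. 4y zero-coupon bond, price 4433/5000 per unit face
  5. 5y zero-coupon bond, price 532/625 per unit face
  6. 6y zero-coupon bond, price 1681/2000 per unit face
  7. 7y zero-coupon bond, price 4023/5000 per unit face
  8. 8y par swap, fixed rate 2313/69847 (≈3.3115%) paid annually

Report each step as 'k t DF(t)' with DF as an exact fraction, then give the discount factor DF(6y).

1 1 2401/2500
2 2 9543/10000
3 3 574/625
4 4 4433/5000
5 5 532/625
6 6 1681/2000
7 7 4023/5000
8 8 7687/10000
DF(6y) = 1681/2000 ≈ 0.840500

step 1 [1y] swap r/1=99/2401: DF=(1 − 99/2401·(0))/(1+99/2401) = 2401/2500 ≈ 0.960400
step 2 [2y] bond c/1=2/25: DF=(276869/250000 − 2/25·(0.960400))/(1+2/25) = 9543/10000 ≈ 0.954300
step 3 [3y] zero: DF = P = 574/625 ≈ 0.918400
step 4 [4y] zero: DF = P = 4433/5000 ≈ 0.886600
step 5 [5y] zero: DF = P = 532/625 ≈ 0.851200
step 6 [6y] zero: DF = P = 1681/2000 ≈ 0.840500
step 7 [7y] zero: DF = P = 4023/5000 ≈ 0.804600
step 8 [8y] swap r/1=2313/69847: DF=(1 − 2313/69847·(0.960400+0.954300+0.918400+0.886600+0.851200+0.840500+0.804600))/(1+2313/69847) = 7687/10000 ≈ 0.768700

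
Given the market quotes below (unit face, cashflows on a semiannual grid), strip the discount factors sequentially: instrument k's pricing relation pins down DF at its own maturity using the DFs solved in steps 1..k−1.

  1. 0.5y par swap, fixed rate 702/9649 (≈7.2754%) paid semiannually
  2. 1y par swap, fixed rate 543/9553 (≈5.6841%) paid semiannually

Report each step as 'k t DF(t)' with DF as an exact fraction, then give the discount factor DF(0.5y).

step 1 [0.5y] swap r/2=351/9649: DF=(1 − 351/9649·(0))/(1+351/9649) = 9649/10000 ≈ 0.964900
step 2 [1y] swap r/2=543/19106: DF=(1 − 543/19106·(0.964900))/(1+543/19106) = 9457/10000 ≈ 0.945700

1 1/2 9649/10000
2 1 9457/10000
DF(0.5y) = 9649/10000 ≈ 0.964900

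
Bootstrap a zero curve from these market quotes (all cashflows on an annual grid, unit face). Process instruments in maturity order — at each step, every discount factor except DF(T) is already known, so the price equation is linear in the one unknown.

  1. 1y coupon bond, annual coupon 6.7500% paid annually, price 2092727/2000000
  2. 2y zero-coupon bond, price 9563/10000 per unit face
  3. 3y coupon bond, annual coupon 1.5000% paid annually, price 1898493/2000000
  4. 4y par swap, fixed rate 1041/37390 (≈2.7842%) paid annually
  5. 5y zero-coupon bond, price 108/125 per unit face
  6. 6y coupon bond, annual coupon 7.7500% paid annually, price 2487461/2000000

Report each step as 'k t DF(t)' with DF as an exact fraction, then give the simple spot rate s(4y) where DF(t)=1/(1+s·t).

1 1 4901/5000
2 2 9563/10000
3 3 4533/5000
4 4 8959/10000
5 5 108/125
6 6 1029/1250
s(4y) = (1/(8959/10000) − 1)/(4) = 1041/35836 ≈ 2.9049%

step 1 [1y] bond c/1=27/400: DF=(2092727/2000000 − 27/400·(0))/(1+27/400) = 4901/5000 ≈ 0.980200
step 2 [2y] zero: DF = P = 9563/10000 ≈ 0.956300
step 3 [3y] bond c/1=3/200: DF=(1898493/2000000 − 3/200·(0.980200+0.956300))/(1+3/200) = 4533/5000 ≈ 0.906600
step 4 [4y] swap r/1=1041/37390: DF=(1 − 1041/37390·(0.980200+0.956300+0.906600))/(1+1041/37390) = 8959/10000 ≈ 0.895900
step 5 [5y] zero: DF = P = 108/125 ≈ 0.864000
step 6 [6y] bond c/1=31/400: DF=(2487461/2000000 − 31/400·(0.980200+0.956300+0.906600+0.895900+0.864000))/(1+31/400) = 1029/1250 ≈ 0.823200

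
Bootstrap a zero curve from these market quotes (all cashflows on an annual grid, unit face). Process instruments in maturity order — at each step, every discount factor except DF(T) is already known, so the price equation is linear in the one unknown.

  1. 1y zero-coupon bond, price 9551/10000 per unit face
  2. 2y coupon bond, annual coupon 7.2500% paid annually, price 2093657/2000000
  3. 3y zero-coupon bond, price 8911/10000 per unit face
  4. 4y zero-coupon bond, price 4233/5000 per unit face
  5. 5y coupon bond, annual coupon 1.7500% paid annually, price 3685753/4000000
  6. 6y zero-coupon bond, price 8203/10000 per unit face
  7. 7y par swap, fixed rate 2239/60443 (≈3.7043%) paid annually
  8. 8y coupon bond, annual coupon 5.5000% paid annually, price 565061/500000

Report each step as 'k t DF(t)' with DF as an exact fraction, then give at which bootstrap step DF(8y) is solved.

1 1 9551/10000
2 2 1823/2000
3 3 8911/10000
4 4 4233/5000
5 5 2109/2500
6 6 8203/10000
7 7 7761/10000
8 8 7561/10000
DF(8y) is solved at step 8

step 1 [1y] zero: DF = P = 9551/10000 ≈ 0.955100
step 2 [2y] bond c/1=29/400: DF=(2093657/2000000 − 29/400·(0.955100))/(1+29/400) = 1823/2000 ≈ 0.911500
step 3 [3y] zero: DF = P = 8911/10000 ≈ 0.891100
step 4 [4y] zero: DF = P = 4233/5000 ≈ 0.846600
step 5 [5y] bond c/1=7/400: DF=(3685753/4000000 − 7/400·(0.955100+0.911500+0.891100+0.846600))/(1+7/400) = 2109/2500 ≈ 0.843600
step 6 [6y] zero: DF = P = 8203/10000 ≈ 0.820300
step 7 [7y] swap r/1=2239/60443: DF=(1 − 2239/60443·(0.955100+0.911500+0.891100+0.846600+0.843600+0.820300))/(1+2239/60443) = 7761/10000 ≈ 0.776100
step 8 [8y] bond c/1=11/200: DF=(565061/500000 − 11/200·(0.955100+0.911500+0.891100+0.846600+0.843600+0.820300+0.776100))/(1+11/200) = 7561/10000 ≈ 0.756100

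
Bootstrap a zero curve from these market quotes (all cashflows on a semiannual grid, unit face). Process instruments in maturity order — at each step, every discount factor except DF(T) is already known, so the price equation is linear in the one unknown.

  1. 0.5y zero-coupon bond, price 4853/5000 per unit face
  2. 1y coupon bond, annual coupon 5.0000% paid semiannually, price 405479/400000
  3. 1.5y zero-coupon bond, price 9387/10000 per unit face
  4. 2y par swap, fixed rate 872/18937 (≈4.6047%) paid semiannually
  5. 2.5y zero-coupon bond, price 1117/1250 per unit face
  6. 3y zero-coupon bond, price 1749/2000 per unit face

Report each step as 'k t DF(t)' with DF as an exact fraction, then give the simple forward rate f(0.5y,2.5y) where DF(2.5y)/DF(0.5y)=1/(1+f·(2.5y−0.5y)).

1 1/2 4853/5000
2 1 9653/10000
3 3/2 9387/10000
4 2 1141/1250
5 5/2 1117/1250
6 3 1749/2000
f(0.5y,2.5y) = ((4853/5000)/(1117/1250) − 1)/(2) = 385/8936 ≈ 4.3084%

step 1 [0.5y] zero: DF = P = 4853/5000 ≈ 0.970600
step 2 [1y] bond c/2=1/40: DF=(405479/400000 − 1/40·(0.970600))/(1+1/40) = 9653/10000 ≈ 0.965300
step 3 [1.5y] zero: DF = P = 9387/10000 ≈ 0.938700
step 4 [2y] swap r/2=436/18937: DF=(1 − 436/18937·(0.970600+0.965300+0.938700))/(1+436/18937) = 1141/1250 ≈ 0.912800
step 5 [2.5y] zero: DF = P = 1117/1250 ≈ 0.893600
step 6 [3y] zero: DF = P = 1749/2000 ≈ 0.874500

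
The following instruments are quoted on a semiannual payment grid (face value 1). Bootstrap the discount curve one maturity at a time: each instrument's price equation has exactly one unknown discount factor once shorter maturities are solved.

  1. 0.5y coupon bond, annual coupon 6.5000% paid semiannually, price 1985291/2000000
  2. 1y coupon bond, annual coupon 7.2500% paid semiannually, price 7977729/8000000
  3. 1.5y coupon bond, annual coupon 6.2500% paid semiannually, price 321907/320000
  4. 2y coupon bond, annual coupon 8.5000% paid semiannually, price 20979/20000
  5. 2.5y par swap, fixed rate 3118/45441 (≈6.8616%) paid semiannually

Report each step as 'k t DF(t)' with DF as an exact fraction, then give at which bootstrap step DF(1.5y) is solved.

step 1 [0.5y] bond c/2=13/400: DF=(1985291/2000000 − 13/400·(0))/(1+13/400) = 4807/5000 ≈ 0.961400
step 2 [1y] bond c/2=29/800: DF=(7977729/8000000 − 29/800·(0.961400))/(1+29/800) = 9287/10000 ≈ 0.928700
step 3 [1.5y] bond c/2=1/32: DF=(321907/320000 − 1/32·(0.961400+0.928700))/(1+1/32) = 4591/5000 ≈ 0.918200
step 4 [2y] bond c/2=17/400: DF=(20979/20000 − 17/400·(0.961400+0.928700+0.918200))/(1+17/400) = 8917/10000 ≈ 0.891700
step 5 [2.5y] swap r/2=1559/45441: DF=(1 − 1559/45441·(0.961400+0.928700+0.918200+0.891700))/(1+1559/45441) = 8441/10000 ≈ 0.844100

1 1/2 4807/5000
2 1 9287/10000
3 3/2 4591/5000
4 2 8917/10000
5 5/2 8441/10000
DF(1.5y) is solved at step 3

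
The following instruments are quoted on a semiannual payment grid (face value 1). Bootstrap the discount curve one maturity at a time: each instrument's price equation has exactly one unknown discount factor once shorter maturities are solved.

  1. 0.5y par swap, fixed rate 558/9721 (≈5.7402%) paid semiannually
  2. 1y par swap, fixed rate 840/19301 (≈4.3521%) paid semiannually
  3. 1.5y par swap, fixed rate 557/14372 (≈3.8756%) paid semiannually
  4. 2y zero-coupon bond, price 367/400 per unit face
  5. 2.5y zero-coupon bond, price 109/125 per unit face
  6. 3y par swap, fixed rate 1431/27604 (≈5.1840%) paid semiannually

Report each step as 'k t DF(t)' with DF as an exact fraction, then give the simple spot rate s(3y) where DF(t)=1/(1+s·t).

1 1/2 9721/10000
2 1 479/500
3 3/2 9443/10000
4 2 367/400
5 5/2 109/125
6 3 8569/10000
s(3y) = (1/(8569/10000) − 1)/(3) = 477/8569 ≈ 5.5666%

step 1 [0.5y] swap r/2=279/9721: DF=(1 − 279/9721·(0))/(1+279/9721) = 9721/10000 ≈ 0.972100
step 2 [1y] swap r/2=420/19301: DF=(1 − 420/19301·(0.972100))/(1+420/19301) = 479/500 ≈ 0.958000
step 3 [1.5y] swap r/2=557/28744: DF=(1 − 557/28744·(0.972100+0.958000))/(1+557/28744) = 9443/10000 ≈ 0.944300
step 4 [2y] zero: DF = P = 367/400 ≈ 0.917500
step 5 [2.5y] zero: DF = P = 109/125 ≈ 0.872000
step 6 [3y] swap r/2=1431/55208: DF=(1 − 1431/55208·(0.972100+0.958000+0.944300+0.917500+0.872000))/(1+1431/55208) = 8569/10000 ≈ 0.856900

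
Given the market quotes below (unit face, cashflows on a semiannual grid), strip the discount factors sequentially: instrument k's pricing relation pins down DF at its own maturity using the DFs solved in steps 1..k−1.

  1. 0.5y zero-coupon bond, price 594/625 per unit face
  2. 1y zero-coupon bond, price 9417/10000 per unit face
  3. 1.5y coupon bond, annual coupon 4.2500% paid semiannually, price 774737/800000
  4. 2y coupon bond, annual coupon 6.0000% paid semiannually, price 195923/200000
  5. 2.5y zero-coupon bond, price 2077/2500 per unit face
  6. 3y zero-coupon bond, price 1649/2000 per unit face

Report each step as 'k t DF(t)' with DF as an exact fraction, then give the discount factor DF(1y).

step 1 [0.5y] zero: DF = P = 594/625 ≈ 0.950400
step 2 [1y] zero: DF = P = 9417/10000 ≈ 0.941700
step 3 [1.5y] bond c/2=17/800: DF=(774737/800000 − 17/800·(0.950400+0.941700))/(1+17/800) = 9089/10000 ≈ 0.908900
step 4 [2y] bond c/2=3/100: DF=(195923/200000 − 3/100·(0.950400+0.941700+0.908900))/(1+3/100) = 1739/2000 ≈ 0.869500
step 5 [2.5y] zero: DF = P = 2077/2500 ≈ 0.830800
step 6 [3y] zero: DF = P = 1649/2000 ≈ 0.824500

1 1/2 594/625
2 1 9417/10000
3 3/2 9089/10000
4 2 1739/2000
5 5/2 2077/2500
6 3 1649/2000
DF(1y) = 9417/10000 ≈ 0.941700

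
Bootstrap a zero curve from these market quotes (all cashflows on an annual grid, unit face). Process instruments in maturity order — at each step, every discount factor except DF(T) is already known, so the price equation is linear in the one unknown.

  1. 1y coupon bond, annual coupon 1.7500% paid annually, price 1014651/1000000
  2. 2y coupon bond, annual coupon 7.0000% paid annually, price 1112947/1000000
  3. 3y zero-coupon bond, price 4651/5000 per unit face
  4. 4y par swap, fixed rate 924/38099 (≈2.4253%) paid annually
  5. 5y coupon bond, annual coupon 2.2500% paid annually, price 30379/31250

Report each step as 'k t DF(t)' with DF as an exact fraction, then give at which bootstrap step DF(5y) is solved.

step 1 [1y] bond c/1=7/400: DF=(1014651/1000000 − 7/400·(0))/(1+7/400) = 2493/2500 ≈ 0.997200
step 2 [2y] bond c/1=7/100: DF=(1112947/1000000 − 7/100·(0.997200))/(1+7/100) = 9749/10000 ≈ 0.974900
step 3 [3y] zero: DF = P = 4651/5000 ≈ 0.930200
step 4 [4y] swap r/1=924/38099: DF=(1 − 924/38099·(0.997200+0.974900+0.930200))/(1+924/38099) = 2269/2500 ≈ 0.907600
step 5 [5y] bond c/1=9/400: DF=(30379/31250 − 9/400·(0.997200+0.974900+0.930200+0.907600))/(1+9/400) = 8669/10000 ≈ 0.866900

1 1 2493/2500
2 2 9749/10000
3 3 4651/5000
4 4 2269/2500
5 5 8669/10000
DF(5y) is solved at step 5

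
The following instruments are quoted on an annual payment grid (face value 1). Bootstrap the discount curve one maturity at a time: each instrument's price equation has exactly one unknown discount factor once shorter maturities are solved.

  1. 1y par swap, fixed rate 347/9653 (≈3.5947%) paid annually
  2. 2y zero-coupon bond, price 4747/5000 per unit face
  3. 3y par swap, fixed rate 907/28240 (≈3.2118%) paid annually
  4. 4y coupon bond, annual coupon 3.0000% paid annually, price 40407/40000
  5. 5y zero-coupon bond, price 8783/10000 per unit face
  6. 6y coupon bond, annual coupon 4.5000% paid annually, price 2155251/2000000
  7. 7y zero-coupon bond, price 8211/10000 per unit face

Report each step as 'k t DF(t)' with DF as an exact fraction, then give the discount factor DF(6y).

step 1 [1y] swap r/1=347/9653: DF=(1 − 347/9653·(0))/(1+347/9653) = 9653/10000 ≈ 0.965300
step 2 [2y] zero: DF = P = 4747/5000 ≈ 0.949400
step 3 [3y] swap r/1=907/28240: DF=(1 − 907/28240·(0.965300+0.949400))/(1+907/28240) = 9093/10000 ≈ 0.909300
step 4 [4y] bond c/1=3/100: DF=(40407/40000 − 3/100·(0.965300+0.949400+0.909300))/(1+3/100) = 1797/2000 ≈ 0.898500
step 5 [5y] zero: DF = P = 8783/10000 ≈ 0.878300
step 6 [6y] bond c/1=9/200: DF=(2155251/2000000 − 9/200·(0.965300+0.949400+0.909300+0.898500+0.878300))/(1+9/200) = 8331/10000 ≈ 0.833100
step 7 [7y] zero: DF = P = 8211/10000 ≈ 0.821100

1 1 9653/10000
2 2 4747/5000
3 3 9093/10000
4 4 1797/2000
5 5 8783/10000
6 6 8331/10000
7 7 8211/10000
DF(6y) = 8331/10000 ≈ 0.833100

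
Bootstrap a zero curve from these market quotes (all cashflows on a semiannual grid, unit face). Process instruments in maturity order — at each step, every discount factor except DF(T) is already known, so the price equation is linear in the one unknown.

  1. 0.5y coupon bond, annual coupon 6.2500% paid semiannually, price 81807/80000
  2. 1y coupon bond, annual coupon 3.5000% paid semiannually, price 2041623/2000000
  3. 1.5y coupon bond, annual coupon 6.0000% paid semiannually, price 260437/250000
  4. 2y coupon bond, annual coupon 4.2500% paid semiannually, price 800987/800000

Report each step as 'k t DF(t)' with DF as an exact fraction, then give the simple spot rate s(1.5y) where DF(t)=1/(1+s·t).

step 1 [0.5y] bond c/2=1/32: DF=(81807/80000 − 1/32·(0))/(1+1/32) = 2479/2500 ≈ 0.991600
step 2 [1y] bond c/2=7/400: DF=(2041623/2000000 − 7/400·(0.991600))/(1+7/400) = 4931/5000 ≈ 0.986200
step 3 [1.5y] bond c/2=3/100: DF=(260437/250000 − 3/100·(0.991600+0.986200))/(1+3/100) = 4769/5000 ≈ 0.953800
step 4 [2y] bond c/2=17/800: DF=(800987/800000 − 17/800·(0.991600+0.986200+0.953800))/(1+17/800) = 4597/5000 ≈ 0.919400

1 1/2 2479/2500
2 1 4931/5000
3 3/2 4769/5000
4 2 4597/5000
s(1.5y) = (1/(4769/5000) − 1)/(3/2) = 154/4769 ≈ 3.2292%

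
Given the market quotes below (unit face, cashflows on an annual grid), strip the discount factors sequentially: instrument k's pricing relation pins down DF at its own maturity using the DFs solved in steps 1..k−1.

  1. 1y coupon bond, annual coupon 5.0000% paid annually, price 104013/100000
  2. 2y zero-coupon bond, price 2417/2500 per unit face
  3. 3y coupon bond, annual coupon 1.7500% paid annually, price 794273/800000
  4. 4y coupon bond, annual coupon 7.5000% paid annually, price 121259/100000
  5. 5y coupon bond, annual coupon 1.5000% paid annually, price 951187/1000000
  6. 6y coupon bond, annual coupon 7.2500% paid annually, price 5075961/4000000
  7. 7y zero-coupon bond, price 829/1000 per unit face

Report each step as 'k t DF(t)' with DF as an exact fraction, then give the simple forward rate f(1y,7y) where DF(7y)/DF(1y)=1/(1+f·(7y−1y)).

step 1 [1y] bond c/1=1/20: DF=(104013/100000 − 1/20·(0))/(1+1/20) = 4953/5000 ≈ 0.990600
step 2 [2y] zero: DF = P = 2417/2500 ≈ 0.966800
step 3 [3y] bond c/1=7/400: DF=(794273/800000 − 7/400·(0.990600+0.966800))/(1+7/400) = 9421/10000 ≈ 0.942100
step 4 [4y] bond c/1=3/40: DF=(121259/100000 − 3/40·(0.990600+0.966800+0.942100))/(1+3/40) = 9257/10000 ≈ 0.925700
step 5 [5y] bond c/1=3/200: DF=(951187/1000000 − 3/200·(0.990600+0.966800+0.942100+0.925700))/(1+3/200) = 4403/5000 ≈ 0.880600
step 6 [6y] bond c/1=29/400: DF=(5075961/4000000 − 29/400·(0.990600+0.966800+0.942100+0.925700+0.880600))/(1+29/400) = 8651/10000 ≈ 0.865100
step 7 [7y] zero: DF = P = 829/1000 ≈ 0.829000

1 1 4953/5000
2 2 2417/2500
3 3 9421/10000
4 4 9257/10000
5 5 4403/5000
6 6 8651/10000
7 7 829/1000
f(1y,7y) = ((4953/5000)/(829/1000) − 1)/(6) = 404/12435 ≈ 3.2489%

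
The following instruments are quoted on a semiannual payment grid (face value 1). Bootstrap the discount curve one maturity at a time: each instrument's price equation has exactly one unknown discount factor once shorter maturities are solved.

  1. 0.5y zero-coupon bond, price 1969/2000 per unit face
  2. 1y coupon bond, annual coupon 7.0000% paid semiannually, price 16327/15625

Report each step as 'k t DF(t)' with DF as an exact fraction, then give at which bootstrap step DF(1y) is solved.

1 1/2 1969/2000
2 1 9763/10000
DF(1y) is solved at step 2

step 1 [0.5y] zero: DF = P = 1969/2000 ≈ 0.984500
step 2 [1y] bond c/2=7/200: DF=(16327/15625 − 7/200·(0.984500))/(1+7/200) = 9763/10000 ≈ 0.976300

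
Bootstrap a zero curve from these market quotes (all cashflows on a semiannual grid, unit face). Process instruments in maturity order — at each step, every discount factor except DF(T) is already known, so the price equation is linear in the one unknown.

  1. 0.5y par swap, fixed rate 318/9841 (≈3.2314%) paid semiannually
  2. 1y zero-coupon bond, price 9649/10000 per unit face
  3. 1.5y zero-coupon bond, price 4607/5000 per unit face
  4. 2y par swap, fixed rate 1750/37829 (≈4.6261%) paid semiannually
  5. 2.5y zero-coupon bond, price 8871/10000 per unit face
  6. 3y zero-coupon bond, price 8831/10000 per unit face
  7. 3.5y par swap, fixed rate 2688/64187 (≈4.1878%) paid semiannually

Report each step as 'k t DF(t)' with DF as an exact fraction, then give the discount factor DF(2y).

step 1 [0.5y] swap r/2=159/9841: DF=(1 − 159/9841·(0))/(1+159/9841) = 9841/10000 ≈ 0.984100
step 2 [1y] zero: DF = P = 9649/10000 ≈ 0.964900
step 3 [1.5y] zero: DF = P = 4607/5000 ≈ 0.921400
step 4 [2y] swap r/2=875/37829: DF=(1 − 875/37829·(0.984100+0.964900+0.921400))/(1+875/37829) = 73/80 ≈ 0.912500
step 5 [2.5y] zero: DF = P = 8871/10000 ≈ 0.887100
step 6 [3y] zero: DF = P = 8831/10000 ≈ 0.883100
step 7 [3.5y] swap r/2=1344/64187: DF=(1 − 1344/64187·(0.984100+0.964900+0.921400+0.912500+0.887100+0.883100))/(1+1344/64187) = 541/625 ≈ 0.865600

1 1/2 9841/10000
2 1 9649/10000
3 3/2 4607/5000
4 2 73/80
5 5/2 8871/10000
6 3 8831/10000
7 7/2 541/625
DF(2y) = 73/80 ≈ 0.912500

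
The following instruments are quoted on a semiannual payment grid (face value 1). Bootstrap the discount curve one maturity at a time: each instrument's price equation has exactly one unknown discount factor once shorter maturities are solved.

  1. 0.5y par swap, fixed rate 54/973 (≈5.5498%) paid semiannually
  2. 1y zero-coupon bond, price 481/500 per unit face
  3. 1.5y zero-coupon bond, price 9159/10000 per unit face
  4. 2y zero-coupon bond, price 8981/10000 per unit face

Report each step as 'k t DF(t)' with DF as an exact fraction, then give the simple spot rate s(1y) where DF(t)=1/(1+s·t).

1 1/2 973/1000
2 1 481/500
3 3/2 9159/10000
4 2 8981/10000
s(1y) = (1/(481/500) − 1)/(1) = 19/481 ≈ 3.9501%

step 1 [0.5y] swap r/2=27/973: DF=(1 − 27/973·(0))/(1+27/973) = 973/1000 ≈ 0.973000
step 2 [1y] zero: DF = P = 481/500 ≈ 0.962000
step 3 [1.5y] zero: DF = P = 9159/10000 ≈ 0.915900
step 4 [2y] zero: DF = P = 8981/10000 ≈ 0.898100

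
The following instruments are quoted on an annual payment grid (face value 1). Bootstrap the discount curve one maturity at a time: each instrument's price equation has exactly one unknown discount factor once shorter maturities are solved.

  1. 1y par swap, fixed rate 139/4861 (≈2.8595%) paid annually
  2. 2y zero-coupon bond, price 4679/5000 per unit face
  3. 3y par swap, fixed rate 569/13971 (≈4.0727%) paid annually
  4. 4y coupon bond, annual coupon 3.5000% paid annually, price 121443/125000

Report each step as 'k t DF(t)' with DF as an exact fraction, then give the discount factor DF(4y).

step 1 [1y] swap r/1=139/4861: DF=(1 − 139/4861·(0))/(1+139/4861) = 4861/5000 ≈ 0.972200
step 2 [2y] zero: DF = P = 4679/5000 ≈ 0.935800
step 3 [3y] swap r/1=569/13971: DF=(1 − 569/13971·(0.972200+0.935800))/(1+569/13971) = 4431/5000 ≈ 0.886200
step 4 [4y] bond c/1=7/200: DF=(121443/125000 − 7/200·(0.972200+0.935800+0.886200))/(1+7/200) = 4221/5000 ≈ 0.844200

1 1 4861/5000
2 2 4679/5000
3 3 4431/5000
4 4 4221/5000
DF(4y) = 4221/5000 ≈ 0.844200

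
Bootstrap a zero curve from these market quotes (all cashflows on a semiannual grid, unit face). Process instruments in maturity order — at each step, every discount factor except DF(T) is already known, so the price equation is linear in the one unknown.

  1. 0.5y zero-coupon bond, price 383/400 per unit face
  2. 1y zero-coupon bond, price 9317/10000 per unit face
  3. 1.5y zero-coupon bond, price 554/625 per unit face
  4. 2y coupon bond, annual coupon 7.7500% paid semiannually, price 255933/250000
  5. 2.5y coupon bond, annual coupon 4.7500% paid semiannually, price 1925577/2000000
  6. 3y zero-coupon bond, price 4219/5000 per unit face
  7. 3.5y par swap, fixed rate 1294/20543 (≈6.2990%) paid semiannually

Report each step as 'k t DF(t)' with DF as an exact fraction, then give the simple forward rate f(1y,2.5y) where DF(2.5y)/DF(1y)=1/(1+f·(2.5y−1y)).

1 1/2 383/400
2 1 9317/10000
3 3/2 554/625
4 2 441/500
5 5/2 2139/2500
6 3 4219/5000
7 7/2 8059/10000
f(1y,2.5y) = ((9317/10000)/(2139/2500) − 1)/(3/2) = 761/12834 ≈ 5.9296%

step 1 [0.5y] zero: DF = P = 383/400 ≈ 0.957500
step 2 [1y] zero: DF = P = 9317/10000 ≈ 0.931700
step 3 [1.5y] zero: DF = P = 554/625 ≈ 0.886400
step 4 [2y] bond c/2=31/800: DF=(255933/250000 − 31/800·(0.957500+0.931700+0.886400))/(1+31/800) = 441/500 ≈ 0.882000
step 5 [2.5y] bond c/2=19/800: DF=(1925577/2000000 − 19/800·(0.957500+0.931700+0.886400+0.882000))/(1+19/800) = 2139/2500 ≈ 0.855600
step 6 [3y] zero: DF = P = 4219/5000 ≈ 0.843800
step 7 [3.5y] swap r/2=647/20543: DF=(1 − 647/20543·(0.957500+0.931700+0.886400+0.882000+0.855600+0.843800))/(1+647/20543) = 8059/10000 ≈ 0.805900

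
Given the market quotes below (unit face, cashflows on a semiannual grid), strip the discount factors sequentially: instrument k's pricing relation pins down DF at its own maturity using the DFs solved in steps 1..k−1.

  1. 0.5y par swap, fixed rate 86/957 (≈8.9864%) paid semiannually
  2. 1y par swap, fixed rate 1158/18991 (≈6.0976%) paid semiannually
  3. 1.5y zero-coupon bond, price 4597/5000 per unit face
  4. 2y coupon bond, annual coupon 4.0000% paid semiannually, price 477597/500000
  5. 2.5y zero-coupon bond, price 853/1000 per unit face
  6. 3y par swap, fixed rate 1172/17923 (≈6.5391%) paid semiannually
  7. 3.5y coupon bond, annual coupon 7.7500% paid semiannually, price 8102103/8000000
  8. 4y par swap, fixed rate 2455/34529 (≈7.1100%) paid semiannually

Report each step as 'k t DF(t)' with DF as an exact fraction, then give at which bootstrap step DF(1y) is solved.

1 1/2 957/1000
2 1 9421/10000
3 3/2 4597/5000
4 2 2203/2500
5 5/2 853/1000
6 3 4121/5000
7 7/2 484/625
8 4 1509/2000
DF(1y) is solved at step 2

step 1 [0.5y] swap r/2=43/957: DF=(1 − 43/957·(0))/(1+43/957) = 957/1000 ≈ 0.957000
step 2 [1y] swap r/2=579/18991: DF=(1 − 579/18991·(0.957000))/(1+579/18991) = 9421/10000 ≈ 0.942100
step 3 [1.5y] zero: DF = P = 4597/5000 ≈ 0.919400
step 4 [2y] bond c/2=1/50: DF=(477597/500000 − 1/50·(0.957000+0.942100+0.919400))/(1+1/50) = 2203/2500 ≈ 0.881200
step 5 [2.5y] zero: DF = P = 853/1000 ≈ 0.853000
step 6 [3y] swap r/2=586/17923: DF=(1 − 586/17923·(0.957000+0.942100+0.919400+0.881200+0.853000))/(1+586/17923) = 4121/5000 ≈ 0.824200
step 7 [3.5y] bond c/2=31/800: DF=(8102103/8000000 − 31/800·(0.957000+0.942100+0.919400+0.881200+0.853000+0.824200))/(1+31/800) = 484/625 ≈ 0.774400
step 8 [4y] swap r/2=2455/69058: DF=(1 − 2455/69058·(0.957000+0.942100+0.919400+0.881200+0.853000+0.824200+0.774400))/(1+2455/69058) = 1509/2000 ≈ 0.754500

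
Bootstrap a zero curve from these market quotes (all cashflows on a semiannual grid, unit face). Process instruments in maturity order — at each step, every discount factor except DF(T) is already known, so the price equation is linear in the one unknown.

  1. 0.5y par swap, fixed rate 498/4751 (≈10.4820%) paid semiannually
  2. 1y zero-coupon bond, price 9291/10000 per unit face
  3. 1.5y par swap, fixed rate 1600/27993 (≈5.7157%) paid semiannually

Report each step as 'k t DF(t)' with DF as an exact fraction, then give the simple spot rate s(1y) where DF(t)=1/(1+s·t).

step 1 [0.5y] swap r/2=249/4751: DF=(1 − 249/4751·(0))/(1+249/4751) = 4751/5000 ≈ 0.950200
step 2 [1y] zero: DF = P = 9291/10000 ≈ 0.929100
step 3 [1.5y] swap r/2=800/27993: DF=(1 − 800/27993·(0.950200+0.929100))/(1+800/27993) = 23/25 ≈ 0.920000

1 1/2 4751/5000
2 1 9291/10000
3 3/2 23/25
s(1y) = (1/(9291/10000) − 1)/(1) = 709/9291 ≈ 7.6310%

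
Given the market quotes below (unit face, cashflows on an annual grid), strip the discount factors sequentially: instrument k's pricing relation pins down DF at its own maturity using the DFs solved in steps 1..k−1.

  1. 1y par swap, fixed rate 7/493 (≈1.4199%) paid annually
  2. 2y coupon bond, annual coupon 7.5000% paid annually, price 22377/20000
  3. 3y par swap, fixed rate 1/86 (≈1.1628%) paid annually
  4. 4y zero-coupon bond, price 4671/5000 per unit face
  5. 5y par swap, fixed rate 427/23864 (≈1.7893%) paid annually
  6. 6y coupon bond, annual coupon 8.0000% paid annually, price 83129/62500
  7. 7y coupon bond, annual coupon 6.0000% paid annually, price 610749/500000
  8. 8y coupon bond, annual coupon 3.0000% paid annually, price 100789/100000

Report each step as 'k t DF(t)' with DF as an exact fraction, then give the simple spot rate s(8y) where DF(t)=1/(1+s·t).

1 1 493/500
2 2 243/250
3 3 483/500
4 4 4671/5000
5 5 4573/5000
6 6 439/500
7 7 333/400
8 8 7897/10000
s(8y) = (1/(7897/10000) − 1)/(8) = 2103/63176 ≈ 3.3288%

step 1 [1y] swap r/1=7/493: DF=(1 − 7/493·(0))/(1+7/493) = 493/500 ≈ 0.986000
step 2 [2y] bond c/1=3/40: DF=(22377/20000 − 3/40·(0.986000))/(1+3/40) = 243/250 ≈ 0.972000
step 3 [3y] swap r/1=1/86: DF=(1 − 1/86·(0.986000+0.972000))/(1+1/86) = 483/500 ≈ 0.966000
step 4 [4y] zero: DF = P = 4671/5000 ≈ 0.934200
step 5 [5y] swap r/1=427/23864: DF=(1 − 427/23864·(0.986000+0.972000+0.966000+0.934200))/(1+427/23864) = 4573/5000 ≈ 0.914600
step 6 [6y] bond c/1=2/25: DF=(83129/62500 − 2/25·(0.986000+0.972000+0.966000+0.934200+0.914600))/(1+2/25) = 439/500 ≈ 0.878000
step 7 [7y] bond c/1=3/50: DF=(610749/500000 − 3/50·(0.986000+0.972000+0.966000+0.934200+0.914600+0.878000))/(1+3/50) = 333/400 ≈ 0.832500
step 8 [8y] bond c/1=3/100: DF=(100789/100000 − 3/100·(0.986000+0.972000+0.966000+0.934200+0.914600+0.878000+0.832500))/(1+3/100) = 7897/10000 ≈ 0.789700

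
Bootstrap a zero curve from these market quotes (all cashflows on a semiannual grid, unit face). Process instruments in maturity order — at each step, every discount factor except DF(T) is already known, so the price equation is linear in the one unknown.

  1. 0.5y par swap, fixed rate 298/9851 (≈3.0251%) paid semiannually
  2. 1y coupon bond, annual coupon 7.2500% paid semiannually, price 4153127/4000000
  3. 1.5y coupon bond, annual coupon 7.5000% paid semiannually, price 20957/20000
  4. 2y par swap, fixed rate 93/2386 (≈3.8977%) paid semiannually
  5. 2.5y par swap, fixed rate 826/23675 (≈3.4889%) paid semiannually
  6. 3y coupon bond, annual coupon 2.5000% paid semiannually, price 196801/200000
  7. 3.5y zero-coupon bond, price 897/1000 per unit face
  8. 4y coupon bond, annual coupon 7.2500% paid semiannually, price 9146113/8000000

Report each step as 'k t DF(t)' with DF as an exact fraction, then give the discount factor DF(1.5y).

1 1/2 9851/10000
2 1 387/400
3 3/2 4697/5000
4 2 1157/1250
5 5/2 4587/5000
6 3 4567/5000
7 7/2 897/1000
8 4 8743/10000
DF(1.5y) = 4697/5000 ≈ 0.939400

step 1 [0.5y] swap r/2=149/9851: DF=(1 − 149/9851·(0))/(1+149/9851) = 9851/10000 ≈ 0.985100
step 2 [1y] bond c/2=29/800: DF=(4153127/4000000 − 29/800·(0.985100))/(1+29/800) = 387/400 ≈ 0.967500
step 3 [1.5y] bond c/2=3/80: DF=(20957/20000 − 3/80·(0.985100+0.967500))/(1+3/80) = 4697/5000 ≈ 0.939400
step 4 [2y] swap r/2=93/4772: DF=(1 − 93/4772·(0.985100+0.967500+0.939400))/(1+93/4772) = 1157/1250 ≈ 0.925600
step 5 [2.5y] swap r/2=413/23675: DF=(1 − 413/23675·(0.985100+0.967500+0.939400+0.925600))/(1+413/23675) = 4587/5000 ≈ 0.917400
step 6 [3y] bond c/2=1/80: DF=(196801/200000 − 1/80·(0.985100+0.967500+0.939400+0.925600+0.917400))/(1+1/80) = 4567/5000 ≈ 0.913400
step 7 [3.5y] zero: DF = P = 897/1000 ≈ 0.897000
step 8 [4y] bond c/2=29/800: DF=(9146113/8000000 − 29/800·(0.985100+0.967500+0.939400+0.925600+0.917400+0.913400+0.897000))/(1+29/800) = 8743/10000 ≈ 0.874300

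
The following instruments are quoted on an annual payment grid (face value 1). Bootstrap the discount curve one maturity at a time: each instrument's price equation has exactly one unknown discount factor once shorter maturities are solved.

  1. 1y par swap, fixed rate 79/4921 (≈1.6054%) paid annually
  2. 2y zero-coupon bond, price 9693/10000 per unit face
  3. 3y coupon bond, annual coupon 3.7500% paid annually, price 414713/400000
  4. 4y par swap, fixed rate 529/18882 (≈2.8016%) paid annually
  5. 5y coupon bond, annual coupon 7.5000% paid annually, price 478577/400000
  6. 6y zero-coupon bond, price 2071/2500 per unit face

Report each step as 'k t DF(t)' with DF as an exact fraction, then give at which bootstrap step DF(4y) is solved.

1 1 4921/5000
2 2 9693/10000
3 3 9287/10000
4 4 4471/5000
5 5 1699/2000
6 6 2071/2500
DF(4y) is solved at step 4

step 1 [1y] swap r/1=79/4921: DF=(1 − 79/4921·(0))/(1+79/4921) = 4921/5000 ≈ 0.984200
step 2 [2y] zero: DF = P = 9693/10000 ≈ 0.969300
step 3 [3y] bond c/1=3/80: DF=(414713/400000 − 3/80·(0.984200+0.969300))/(1+3/80) = 9287/10000 ≈ 0.928700
step 4 [4y] swap r/1=529/18882: DF=(1 − 529/18882·(0.984200+0.969300+0.928700))/(1+529/18882) = 4471/5000 ≈ 0.894200
step 5 [5y] bond c/1=3/40: DF=(478577/400000 − 3/40·(0.984200+0.969300+0.928700+0.894200))/(1+3/40) = 1699/2000 ≈ 0.849500
step 6 [6y] zero: DF = P = 2071/2500 ≈ 0.828400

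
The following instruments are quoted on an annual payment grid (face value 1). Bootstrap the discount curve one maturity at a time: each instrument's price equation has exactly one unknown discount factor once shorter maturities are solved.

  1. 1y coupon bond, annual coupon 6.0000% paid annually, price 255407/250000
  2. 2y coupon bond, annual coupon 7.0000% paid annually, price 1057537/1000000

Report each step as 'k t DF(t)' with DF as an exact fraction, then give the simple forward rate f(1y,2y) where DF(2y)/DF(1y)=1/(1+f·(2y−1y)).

1 1 4819/5000
2 2 9253/10000
f(1y,2y) = ((4819/5000)/(9253/10000) − 1)/(1) = 385/9253 ≈ 4.1608%

step 1 [1y] bond c/1=3/50: DF=(255407/250000 − 3/50·(0))/(1+3/50) = 4819/5000 ≈ 0.963800
step 2 [2y] bond c/1=7/100: DF=(1057537/1000000 − 7/100·(0.963800))/(1+7/100) = 9253/10000 ≈ 0.925300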